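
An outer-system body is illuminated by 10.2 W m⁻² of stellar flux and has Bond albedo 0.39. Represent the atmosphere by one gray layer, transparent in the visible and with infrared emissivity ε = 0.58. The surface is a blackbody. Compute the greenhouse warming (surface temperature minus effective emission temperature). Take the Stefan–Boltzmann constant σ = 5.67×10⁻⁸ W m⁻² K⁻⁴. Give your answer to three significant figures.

6.47 K

At the top of the atmosphere, σT_e⁴ = S(1−α)/4 = 1.555 W m⁻², giving T_e = 72.37 K.
The surface balance (absorbed SW + ε·downward IR = σT_s⁴) with T_a⁴ = T_s⁴/2 reduces to T_s = T_e·[2/(2−ε)]^¼ = 78.84 K.
T_s − T_e = 78.84 − 72.37 = 6.470 K.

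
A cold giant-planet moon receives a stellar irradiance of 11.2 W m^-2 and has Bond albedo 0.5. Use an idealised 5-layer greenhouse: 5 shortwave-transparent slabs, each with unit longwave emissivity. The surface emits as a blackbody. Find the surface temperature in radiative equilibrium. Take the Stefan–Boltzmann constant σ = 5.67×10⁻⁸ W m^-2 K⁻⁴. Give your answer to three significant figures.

110 kelvin

Top-of-atmosphere balance: σT_e⁴ = S(1−α)/4 = 1.400 W m^-2 → T_e = 70.49 K.
For an N-layer opaque stack, T_s⁴ = (N+1)T_e⁴, hence T_s = (6)^(1/4)×70.49 K = 110.3 K.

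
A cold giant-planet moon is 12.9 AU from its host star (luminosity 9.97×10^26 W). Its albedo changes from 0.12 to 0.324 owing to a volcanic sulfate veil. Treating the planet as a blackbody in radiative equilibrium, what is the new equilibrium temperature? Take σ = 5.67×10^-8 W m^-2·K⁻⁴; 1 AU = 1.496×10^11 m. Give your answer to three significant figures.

89.3 K

Orbital distance: d = 12.9 AU = 1.930×10^12 m.
Spreading L over a sphere of radius d: S = 9.97×10^26/(4π·1.93×10^12²) = 21.30 W m^-2.
With the new albedo, S(1−α₂)/4 = 3.600 W m^-2, so T₂ = 89.27 K.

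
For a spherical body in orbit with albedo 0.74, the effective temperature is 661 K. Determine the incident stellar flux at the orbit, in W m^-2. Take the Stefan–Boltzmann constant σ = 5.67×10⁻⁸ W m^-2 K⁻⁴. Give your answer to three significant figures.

1.67×10^5 W m^-2

From S(1−α)/4 = σT⁴: S = 4σT⁴/(1−α).
The emitted flux is σT⁴ = 10820 W m^-2.
So S = 4×10820/(1−0.74) = 1.665×10^5 W m^-2.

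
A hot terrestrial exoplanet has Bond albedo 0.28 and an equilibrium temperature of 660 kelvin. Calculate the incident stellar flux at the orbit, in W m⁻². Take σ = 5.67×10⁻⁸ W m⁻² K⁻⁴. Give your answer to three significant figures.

Invert the energy balance for S: S = 4σT⁴/(1−α).
σT⁴ = 5.67×10⁻⁸·(660)⁴ = 10760 W m⁻².
S = 4·10760/0.72 = 59770 W m⁻².

59800 W m⁻²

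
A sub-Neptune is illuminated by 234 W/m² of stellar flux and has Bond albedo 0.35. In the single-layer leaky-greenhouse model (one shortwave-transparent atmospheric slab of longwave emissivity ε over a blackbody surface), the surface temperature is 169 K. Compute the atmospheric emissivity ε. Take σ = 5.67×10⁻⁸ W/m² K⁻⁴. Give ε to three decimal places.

0.356

TOA balance gives T_e = 160.9 K.
T_s⁴ = T_e⁴·2/(2−ε) → ε = 2 − 2(T_e/T_s)⁴ = 2 − 2·(160.9/169)⁴ = 0.3557.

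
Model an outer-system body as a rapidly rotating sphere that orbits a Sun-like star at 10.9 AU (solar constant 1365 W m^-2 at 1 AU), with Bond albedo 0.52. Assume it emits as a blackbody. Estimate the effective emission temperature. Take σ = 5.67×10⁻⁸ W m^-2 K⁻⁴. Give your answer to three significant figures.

Irradiance scales as 1/d², so S = 1365 W m^-2 × (1/10.9)² = 11.49 W m^-2.
Absorbed flux (global mean): S(1−α)/4 = 11.49·0.48/4 = 1.379 W m^-2.
Balancing against σT⁴: T = (1.379/5.67×10⁻⁸)^(1/4) = 70.22 K.

70.2 K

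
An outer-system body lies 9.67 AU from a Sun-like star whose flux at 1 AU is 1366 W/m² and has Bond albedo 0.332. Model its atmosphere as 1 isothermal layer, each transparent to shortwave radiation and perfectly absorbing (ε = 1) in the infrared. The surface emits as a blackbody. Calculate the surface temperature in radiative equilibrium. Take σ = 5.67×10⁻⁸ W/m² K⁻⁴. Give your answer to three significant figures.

Flux at the orbit: S = 1366/(9.67)² = 14.61 W/m².
The effective emission temperature is T_e = [S(1−α)/(4σ)]^¼ = 80.99 K.
Layer-by-layer balance gives σT_s⁴ = (N+1)σT_e⁴, so T_s = 2^¼·80.99 = 96.31 K.

96.3 K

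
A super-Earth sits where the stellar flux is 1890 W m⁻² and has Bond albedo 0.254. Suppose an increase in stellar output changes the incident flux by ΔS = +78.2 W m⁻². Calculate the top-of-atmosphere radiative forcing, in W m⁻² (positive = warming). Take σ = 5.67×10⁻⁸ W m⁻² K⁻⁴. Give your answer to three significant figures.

Only a fraction (1−α) is absorbed and it's spread over 4πR², so ΔF = (1−α)ΔS/4 = 14.58 W m⁻².

14.6 W m⁻²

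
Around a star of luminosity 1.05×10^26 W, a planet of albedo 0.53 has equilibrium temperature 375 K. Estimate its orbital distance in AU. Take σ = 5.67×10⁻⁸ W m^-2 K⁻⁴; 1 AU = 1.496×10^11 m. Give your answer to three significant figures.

0.198 AU

Required flux: S = 4σT⁴/(1−α) = 9543 W m^-2.
S = L/(4πd²) → d = √(L/4πS) = √(1.05×10^26/(4π·9543)) = 2.959×10^10 m = 0.1978 AU.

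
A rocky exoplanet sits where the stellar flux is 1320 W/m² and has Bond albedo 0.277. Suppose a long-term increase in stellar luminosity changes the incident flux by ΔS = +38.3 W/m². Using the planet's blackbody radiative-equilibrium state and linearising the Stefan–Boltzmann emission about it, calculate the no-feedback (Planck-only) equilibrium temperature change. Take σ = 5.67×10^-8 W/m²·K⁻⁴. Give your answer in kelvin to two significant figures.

Unperturbed T_e = [1320·(1−0.277)/(4σ)]^¼ = 254.7 K.
TOA radiative forcing: ΔF = (1−α)ΔS/4 = 0.723·(+38.3)/4 = 6.923 W/m².
Planck response: λ_P = 4σT_e³ = 4·5.67×10⁻⁸·(254.7)³ = 3.747 W/m²/K.
ΔT₀ = ΔF/λ_P = 6.923/3.747 = 1.85 K.

1.8 kelvin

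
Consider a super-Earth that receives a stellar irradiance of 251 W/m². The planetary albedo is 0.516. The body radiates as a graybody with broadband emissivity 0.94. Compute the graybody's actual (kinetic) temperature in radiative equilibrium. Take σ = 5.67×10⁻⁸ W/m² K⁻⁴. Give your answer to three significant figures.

155 K

Absorbed flux (global mean): S(1−α)/4 = 251.0·0.484/4 = 30.37 W/m².
Radiative balance εσT⁴ = 30.37 gives T = [30.37/(0.94·σ)]^(1/4) = 154.5 K.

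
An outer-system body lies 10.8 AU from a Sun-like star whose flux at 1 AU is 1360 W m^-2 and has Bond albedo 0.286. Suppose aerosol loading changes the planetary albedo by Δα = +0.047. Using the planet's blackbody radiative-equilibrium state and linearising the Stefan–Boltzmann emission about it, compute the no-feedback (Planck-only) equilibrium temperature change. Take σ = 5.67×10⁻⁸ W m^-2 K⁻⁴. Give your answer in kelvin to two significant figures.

Irradiance scales as 1/d², so S = 1360 W m^-2 × (1/10.8)² = 11.66 W m^-2.
Reference equilibrium: T_e = [S(1−α)/(4σ)]^(1/4) = 77.84 K.
ΔF = −(S/4)Δα = −(11.66/4)×(+0.047) = -0.1370 W m^-2.
The Planck feedback parameter is 4σT_e³ = 0.1070 W m^-2/K.
Hence the no-feedback warming is ΔF/(4σT_e³) = -1.28 K.

-1.3 K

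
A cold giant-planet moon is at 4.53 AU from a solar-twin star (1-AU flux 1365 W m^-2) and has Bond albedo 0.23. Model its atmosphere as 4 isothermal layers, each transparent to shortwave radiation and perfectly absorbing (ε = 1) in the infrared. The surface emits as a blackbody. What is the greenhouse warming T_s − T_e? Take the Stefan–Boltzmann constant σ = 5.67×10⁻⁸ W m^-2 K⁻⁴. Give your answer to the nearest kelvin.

By the inverse-square law, S = 1365/4.53² = 66.52 W m^-2.
OLR = S(1−α)/4 = 12.80 W m^-2; the top layer radiates at T_e = 122.6 K.
T_s = (N+1)^(1/4)·T_e = 183.3 K.
So the greenhouse effect raises the surface by 183.3 − 122.6 = 60.72 K.

61 kelvin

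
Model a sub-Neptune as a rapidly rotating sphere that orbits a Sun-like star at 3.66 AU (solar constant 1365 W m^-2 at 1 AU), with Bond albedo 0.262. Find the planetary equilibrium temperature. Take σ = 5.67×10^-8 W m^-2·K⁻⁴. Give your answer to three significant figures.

Flux at the orbit: S = 1365/(3.66)² = 101.9 W m^-2.
Averaging over the sphere, the absorbed flux is S(1−α)/4 = 18.80 W m^-2.
In equilibrium σT⁴ equals this, so T = 134.9 K.

135 K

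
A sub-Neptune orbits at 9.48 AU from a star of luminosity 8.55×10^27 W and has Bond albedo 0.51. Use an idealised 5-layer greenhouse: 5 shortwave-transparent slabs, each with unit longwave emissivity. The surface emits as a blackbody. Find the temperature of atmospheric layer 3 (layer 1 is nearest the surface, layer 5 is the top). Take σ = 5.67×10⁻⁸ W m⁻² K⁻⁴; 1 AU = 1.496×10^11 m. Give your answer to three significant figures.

d = 9.48 × 1.496×10^11 m = 1.418×10^12 m.
S = L/(4πd²) = 338.3 W m⁻².
The effective emission temperature is T_e = [S(1−α)/(4σ)]^¼ = 164.4 K.
In the N-layer model, layer k (counted from the surface) has T_k = (N+1−k)^(1/4)·T_e.
T_3 = (3)^(1/4)·164.4 = 216.4 K.

216 K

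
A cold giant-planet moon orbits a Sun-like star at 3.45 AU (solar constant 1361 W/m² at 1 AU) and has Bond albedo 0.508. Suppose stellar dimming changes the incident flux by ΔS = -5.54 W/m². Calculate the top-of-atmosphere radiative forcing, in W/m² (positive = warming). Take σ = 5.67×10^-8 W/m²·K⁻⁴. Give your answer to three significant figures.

-0.681 W/m²

By the inverse-square law, S = 1361/3.45² = 114.3 W/m².
TOA radiative forcing: ΔF = (1−α)ΔS/4 = 0.492·(-5.54)/4 = -0.6814 W/m².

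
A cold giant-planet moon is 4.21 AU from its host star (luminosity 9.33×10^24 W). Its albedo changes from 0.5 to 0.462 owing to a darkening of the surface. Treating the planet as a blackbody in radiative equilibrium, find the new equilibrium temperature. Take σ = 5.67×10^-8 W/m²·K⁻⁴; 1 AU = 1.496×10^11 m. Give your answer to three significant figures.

45.9 kelvin

Orbital distance: d = 4.21 AU = 6.298×10^11 m.
S = L/(4πd²) = 1.872 W/m².
With the new albedo, S(1−α₂)/4 = 0.2517 W/m², so T₂ = 45.90 K.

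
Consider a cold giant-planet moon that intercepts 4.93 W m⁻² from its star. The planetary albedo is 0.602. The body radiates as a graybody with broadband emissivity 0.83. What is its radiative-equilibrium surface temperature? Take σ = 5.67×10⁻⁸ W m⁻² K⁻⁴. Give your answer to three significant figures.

56.8 K

Absorbed flux (global mean): S(1−α)/4 = 4.930·0.398/4 = 0.4905 W m⁻².
Equating to εσT⁴ with ε = 0.83: T = (0.4905/0.83σ)^(1/4) = 56.82 K.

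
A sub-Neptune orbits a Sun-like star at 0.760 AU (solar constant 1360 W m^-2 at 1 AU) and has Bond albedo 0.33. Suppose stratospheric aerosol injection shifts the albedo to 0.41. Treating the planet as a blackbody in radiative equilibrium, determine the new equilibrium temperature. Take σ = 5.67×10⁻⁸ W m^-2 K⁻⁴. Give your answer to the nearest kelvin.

280 K

By the inverse-square law, S = 1360/0.760² = 2355 W m^-2.
New equilibrium: T₂ = [(1−0.41)·2355/(4σ)]^(1/4) = 279.8 K.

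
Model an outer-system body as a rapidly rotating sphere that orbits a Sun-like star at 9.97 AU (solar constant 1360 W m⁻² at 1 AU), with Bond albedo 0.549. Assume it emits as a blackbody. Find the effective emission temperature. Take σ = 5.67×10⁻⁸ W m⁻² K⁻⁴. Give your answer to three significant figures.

72.2 K

Irradiance scales as 1/d², so S = 1360 W m⁻² × (1/9.97)² = 13.68 W m⁻².
Averaging over the sphere, the absorbed flux is S(1−α)/4 = 1.543 W m⁻².
Set σT⁴ = 1.543 → T = (1.543/σ)^(1/4) = 72.22 K.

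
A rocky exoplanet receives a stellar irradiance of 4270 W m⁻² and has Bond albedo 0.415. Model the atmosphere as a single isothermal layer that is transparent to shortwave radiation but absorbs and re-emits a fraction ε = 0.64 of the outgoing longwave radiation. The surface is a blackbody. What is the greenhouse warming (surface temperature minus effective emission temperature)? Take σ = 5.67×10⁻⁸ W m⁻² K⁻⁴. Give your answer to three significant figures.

The planet radiates to space at T_e = [S(1−α)/(4σ)]^(1/4) = 324.0 K.
For a single slab of emissivity ε, T_s⁴ = 2T_e⁴/(2−ε); thus T_s = 324.0·(1.471)^(1/4) = 356.7 K.
T_s − T_e = 356.7 − 324.0 = 32.79 K.

32.8 K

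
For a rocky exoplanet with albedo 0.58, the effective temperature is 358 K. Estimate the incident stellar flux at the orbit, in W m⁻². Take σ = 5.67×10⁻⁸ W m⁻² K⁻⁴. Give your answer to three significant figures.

Invert the energy balance for S: S = 4σT⁴/(1−α).
σT⁴ = 5.67×10⁻⁸·(358)⁴ = 931.4 W m⁻².
S = 4·931.4/0.42 = 8870 W m⁻².

8870 W m⁻²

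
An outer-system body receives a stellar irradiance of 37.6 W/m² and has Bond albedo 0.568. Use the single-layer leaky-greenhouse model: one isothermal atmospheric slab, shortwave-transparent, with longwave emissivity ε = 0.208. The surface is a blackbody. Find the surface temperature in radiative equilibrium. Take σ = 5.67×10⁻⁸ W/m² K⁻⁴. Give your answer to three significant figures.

Effective emission temperature (TOA balance): σT_e⁴ = S(1−α)/4 = 4.061 W/m² → T_e = 91.99 K.
The surface balance (absorbed SW + ε·downward IR = σT_s⁴) with T_a⁴ = T_s⁴/2 reduces to T_s = T_e·[2/(2−ε)]^¼ = 94.55 K.

94.6 kelvin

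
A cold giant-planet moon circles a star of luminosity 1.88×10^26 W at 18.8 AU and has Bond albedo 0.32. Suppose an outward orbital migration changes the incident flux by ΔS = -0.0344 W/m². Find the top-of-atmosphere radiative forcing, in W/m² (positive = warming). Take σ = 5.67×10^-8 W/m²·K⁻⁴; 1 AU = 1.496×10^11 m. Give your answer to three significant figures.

Orbital distance: d = 18.8 AU = 2.812×10^12 m.
Flux at the orbit: S = L/(4πd²) = 1.88×10^26/(4π·(2.81×10^12)²) = 1.891 W/m².
Only a fraction (1−α) is absorbed and it's spread over 4πR², so ΔF = (1−α)ΔS/4 = -0.005848 W/m².

-0.00585 W/m²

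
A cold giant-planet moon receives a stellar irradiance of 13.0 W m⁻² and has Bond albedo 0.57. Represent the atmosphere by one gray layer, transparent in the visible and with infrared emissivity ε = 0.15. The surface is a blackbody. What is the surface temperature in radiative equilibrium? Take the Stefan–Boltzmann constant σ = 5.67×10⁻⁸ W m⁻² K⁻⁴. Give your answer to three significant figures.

Effective emission temperature (TOA balance): σT_e⁴ = S(1−α)/4 = 1.398 W m⁻² → T_e = 70.46 K.
The surface balance (absorbed SW + ε·downward IR = σT_s⁴) with T_a⁴ = T_s⁴/2 reduces to T_s = T_e·[2/(2−ε)]^¼ = 71.85 K.

71.8 K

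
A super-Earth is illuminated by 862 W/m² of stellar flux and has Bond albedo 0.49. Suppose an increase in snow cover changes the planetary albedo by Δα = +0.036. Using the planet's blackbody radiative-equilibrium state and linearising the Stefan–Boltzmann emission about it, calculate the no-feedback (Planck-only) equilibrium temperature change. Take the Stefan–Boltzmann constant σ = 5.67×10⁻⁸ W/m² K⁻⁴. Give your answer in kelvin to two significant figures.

-3.7 K

The baseline emission temperature is T_e = 209.8 K.
ΔF = −(S/4)Δα = −(862.0/4)×(+0.036) = -7.758 W/m².
The Planck feedback parameter is 4σT_e³ = 2.095 W/m²/K.
Hence the no-feedback warming is ΔF/(4σT_e³) = -3.70 K.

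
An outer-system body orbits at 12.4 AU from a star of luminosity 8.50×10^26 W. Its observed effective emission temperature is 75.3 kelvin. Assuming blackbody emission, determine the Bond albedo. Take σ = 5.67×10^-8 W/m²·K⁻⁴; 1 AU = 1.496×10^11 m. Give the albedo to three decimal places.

Orbital distance: d = 12.4 AU = 1.855×10^12 m.
Spreading L over a sphere of radius d: S = 8.50×10^26/(4π·1.86×10^12²) = 19.66 W/m².
Rearranging the radiative balance, α = 1 − 4σT⁴/S.
4σT⁴ = 4·5.67×10⁻⁸·(75.3)⁴ = 7.292 W/m².
Hence α = 1 − 7.292/19.66 = 0.6290.

0.629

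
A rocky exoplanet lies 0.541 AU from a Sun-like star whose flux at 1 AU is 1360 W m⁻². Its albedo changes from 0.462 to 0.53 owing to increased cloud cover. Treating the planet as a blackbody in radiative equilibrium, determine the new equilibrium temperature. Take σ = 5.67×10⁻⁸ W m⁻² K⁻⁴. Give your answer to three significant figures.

313 kelvin

By the inverse-square law, S = 1360/0.541² = 4647 W m⁻².
T₂ = [S(1−α₂)/(4σ)]^(1/4) = [4647·0.47/(4σ)]^(1/4) = 313.3 K.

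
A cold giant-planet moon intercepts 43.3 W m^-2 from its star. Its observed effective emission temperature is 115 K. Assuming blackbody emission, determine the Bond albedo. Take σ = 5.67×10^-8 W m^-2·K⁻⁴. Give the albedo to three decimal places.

From σT⁴ = S(1−α)/4 we invert for α: 1−α = 4σT⁴/S.
σT⁴ = 9.917 W m^-2, so 4σT⁴ = 39.67 W m^-2.
Hence α = 1 − 39.67/43.30 = 0.0839.

0.084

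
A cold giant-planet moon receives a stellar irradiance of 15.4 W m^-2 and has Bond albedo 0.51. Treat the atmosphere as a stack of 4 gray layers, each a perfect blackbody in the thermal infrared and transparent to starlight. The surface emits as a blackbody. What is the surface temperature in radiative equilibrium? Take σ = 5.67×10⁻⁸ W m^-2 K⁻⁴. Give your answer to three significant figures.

The effective emission temperature is T_e = [S(1−α)/(4σ)]^¼ = 75.95 K.
With N = 4 opaque layers, T_s = (N+1)^(1/4)·T_e = 5^(1/4)·75.95 = 113.6 K.

114 kelvin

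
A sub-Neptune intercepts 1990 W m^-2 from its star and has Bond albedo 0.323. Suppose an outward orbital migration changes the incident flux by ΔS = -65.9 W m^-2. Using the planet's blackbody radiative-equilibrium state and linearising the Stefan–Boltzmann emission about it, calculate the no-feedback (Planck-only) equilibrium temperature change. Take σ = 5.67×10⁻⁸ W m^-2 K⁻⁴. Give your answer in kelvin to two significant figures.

Reference equilibrium: T_e = [S(1−α)/(4σ)]^(1/4) = 277.6 K.
Only a fraction (1−α) is absorbed and it's spread over 4πR², so ΔF = (1−α)ΔS/4 = -11.15 W m^-2.
The Planck feedback parameter is 4σT_e³ = 4.853 W m^-2/K.
Hence the no-feedback warming is ΔF/(4σT_e³) = -2.30 K.

-2.3 K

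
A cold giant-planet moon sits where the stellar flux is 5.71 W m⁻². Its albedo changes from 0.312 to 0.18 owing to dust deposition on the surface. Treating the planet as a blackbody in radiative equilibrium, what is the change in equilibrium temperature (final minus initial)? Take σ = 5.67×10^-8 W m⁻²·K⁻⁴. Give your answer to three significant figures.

With α = 0.312, T₁ = 64.51 K.
After:  T₂ = [5.710·0.82/(4σ)]^(1/4) = 67.41 K.
Change: 67.41 − 64.51 = 2.894 K.

2.89 K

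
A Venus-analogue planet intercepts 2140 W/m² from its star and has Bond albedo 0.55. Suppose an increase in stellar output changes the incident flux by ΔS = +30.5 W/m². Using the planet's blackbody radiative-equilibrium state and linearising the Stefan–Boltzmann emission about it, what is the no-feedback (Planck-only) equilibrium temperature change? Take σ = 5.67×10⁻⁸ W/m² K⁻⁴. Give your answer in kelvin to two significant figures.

0.91 K

Reference equilibrium: T_e = [S(1−α)/(4σ)]^(1/4) = 255.3 K.
TOA radiative forcing: ΔF = (1−α)ΔS/4 = 0.45·(+30.5)/4 = 3.431 W/m².
Linearising σT⁴ gives d(σT⁴)/dT = 4σT_e³ = 3.773 W/m² per K.
ΔT₀ = ΔF/λ_P = 3.431/3.773 = 0.910 K.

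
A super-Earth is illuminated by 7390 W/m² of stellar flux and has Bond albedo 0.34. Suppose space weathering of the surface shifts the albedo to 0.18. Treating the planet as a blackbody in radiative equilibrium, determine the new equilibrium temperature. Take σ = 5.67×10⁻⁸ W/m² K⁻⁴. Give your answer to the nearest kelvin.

404 K

With the new albedo, S(1−α₂)/4 = 1515 W/m², so T₂ = 404.3 K.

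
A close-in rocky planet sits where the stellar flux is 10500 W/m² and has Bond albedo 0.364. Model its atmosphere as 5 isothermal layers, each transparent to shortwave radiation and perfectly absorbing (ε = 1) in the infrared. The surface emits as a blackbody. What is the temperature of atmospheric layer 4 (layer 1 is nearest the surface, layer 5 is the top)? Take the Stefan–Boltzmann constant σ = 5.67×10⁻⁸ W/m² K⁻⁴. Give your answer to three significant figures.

493 K

OLR = S(1−α)/4 = 1670 W/m²; the top layer radiates at T_e = 414.2 K.
The net upward flux σT_e⁴ is constant between every pair of levels, so T_k⁴ = (N+1−k)T_e⁴.
T_4 = (2)^(1/4)·414.2 = 492.6 K.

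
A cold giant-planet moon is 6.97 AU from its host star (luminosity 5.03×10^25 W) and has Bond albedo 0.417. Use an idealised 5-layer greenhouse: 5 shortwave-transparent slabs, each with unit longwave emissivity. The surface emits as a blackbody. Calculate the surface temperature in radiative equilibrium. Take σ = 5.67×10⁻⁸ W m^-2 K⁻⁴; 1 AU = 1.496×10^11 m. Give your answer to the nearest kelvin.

87 K

Orbital distance: d = 6.97 AU = 1.043×10^12 m.
S = L/(4πd²) = 3.682 W m^-2.
OLR = S(1−α)/4 = 0.5366 W m^-2; the top layer radiates at T_e = 55.46 K.
Layer-by-layer balance gives σT_s⁴ = (N+1)σT_e⁴, so T_s = 6^¼·55.46 = 86.81 K.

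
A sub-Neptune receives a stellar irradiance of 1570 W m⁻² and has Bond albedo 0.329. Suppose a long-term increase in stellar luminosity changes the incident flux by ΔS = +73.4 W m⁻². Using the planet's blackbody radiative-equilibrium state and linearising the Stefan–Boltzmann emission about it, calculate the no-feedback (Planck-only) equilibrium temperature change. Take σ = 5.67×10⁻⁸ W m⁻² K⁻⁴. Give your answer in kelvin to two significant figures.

Reference equilibrium: T_e = [S(1−α)/(4σ)]^(1/4) = 261.1 K.
TOA radiative forcing: ΔF = (1−α)ΔS/4 = 0.671·(+73.4)/4 = 12.31 W m⁻².
The Planck feedback parameter is 4σT_e³ = 4.035 W m⁻²/K.
Hence the no-feedback warming is ΔF/(4σT_e³) = 3.05 K.

3.1 K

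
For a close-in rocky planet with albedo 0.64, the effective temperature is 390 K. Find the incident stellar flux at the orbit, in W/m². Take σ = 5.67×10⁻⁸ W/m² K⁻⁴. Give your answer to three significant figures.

14600 W/m²

From S(1−α)/4 = σT⁴: S = 4σT⁴/(1−α).
The emitted flux is σT⁴ = 1312 W/m².
So S = 4×1312/(1−0.64) = 14570 W/m².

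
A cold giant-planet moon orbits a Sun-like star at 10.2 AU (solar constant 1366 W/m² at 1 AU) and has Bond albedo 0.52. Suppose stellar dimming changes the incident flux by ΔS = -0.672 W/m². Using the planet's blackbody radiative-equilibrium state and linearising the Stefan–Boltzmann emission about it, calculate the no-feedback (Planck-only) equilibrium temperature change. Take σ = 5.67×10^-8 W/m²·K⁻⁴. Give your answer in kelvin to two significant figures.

-0.93 K

By the inverse-square law, S = 1366/10.2² = 13.13 W/m².
The baseline emission temperature is T_e = 72.60 K.
ΔF = Δ[S(1−α)]/4 = (1−0.52)·-0.672/4 = -0.08064 W/m².
Planck response: λ_P = 4σT_e³ = 4·5.67×10⁻⁸·(72.60)³ = 0.08680 W/m²/K.
ΔT₀ = ΔF/λ_P = -0.08064/0.08680 = -0.929 K.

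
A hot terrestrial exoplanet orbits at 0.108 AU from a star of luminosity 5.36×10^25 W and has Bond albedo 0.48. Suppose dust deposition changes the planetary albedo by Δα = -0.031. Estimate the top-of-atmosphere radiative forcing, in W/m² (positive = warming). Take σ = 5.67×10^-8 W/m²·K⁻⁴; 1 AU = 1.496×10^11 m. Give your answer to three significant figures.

127 W/m²

Orbital distance: d = 0.108 AU = 1.616×10^10 m.
Flux at the orbit: S = L/(4πd²) = 5.36×10^25/(4π·(1.62×10^10)²) = 16340 W/m².
TOA radiative forcing: ΔF = −S·Δα/4 = −16340·(-0.031)/4 = 126.6 W/m².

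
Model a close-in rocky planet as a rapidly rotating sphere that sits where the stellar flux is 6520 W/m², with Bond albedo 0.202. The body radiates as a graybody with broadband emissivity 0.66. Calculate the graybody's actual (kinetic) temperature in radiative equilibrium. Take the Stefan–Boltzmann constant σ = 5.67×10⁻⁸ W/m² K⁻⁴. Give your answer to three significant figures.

432 K

Absorbed flux (global mean): S(1−α)/4 = 6520·0.798/4 = 1301 W/m².
Equating to εσT⁴ with ε = 0.66: T = (1301/0.66σ)^(1/4) = 431.8 K.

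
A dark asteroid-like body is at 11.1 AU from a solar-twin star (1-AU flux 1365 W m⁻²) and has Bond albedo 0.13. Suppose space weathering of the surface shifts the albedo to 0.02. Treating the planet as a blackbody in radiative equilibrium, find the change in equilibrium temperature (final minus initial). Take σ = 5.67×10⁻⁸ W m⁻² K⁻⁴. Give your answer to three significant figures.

2.44 kelvin

Flux at the orbit: S = 1365/(11.1)² = 11.08 W m⁻².
With α = 0.13, T₁ = 80.74 K.
With α = 0.02, T₂ = 83.18 K.
Change: 83.18 − 80.74 = 2.439 K.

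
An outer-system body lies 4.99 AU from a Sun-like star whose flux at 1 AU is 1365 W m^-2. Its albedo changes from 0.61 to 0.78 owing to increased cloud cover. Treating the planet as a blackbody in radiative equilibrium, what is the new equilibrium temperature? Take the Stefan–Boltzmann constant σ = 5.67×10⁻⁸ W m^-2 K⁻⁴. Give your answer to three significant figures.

By the inverse-square law, S = 1365/4.99² = 54.82 W m^-2.
New equilibrium: T₂ = [(1−0.78)·54.82/(4σ)]^(1/4) = 85.39 K.

85.4 K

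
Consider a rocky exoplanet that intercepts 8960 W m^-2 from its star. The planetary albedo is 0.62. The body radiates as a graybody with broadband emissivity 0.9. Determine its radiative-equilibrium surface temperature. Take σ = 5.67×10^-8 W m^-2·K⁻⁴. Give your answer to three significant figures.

The planet absorbs (1−α)S over its disc πR² and re-emits over 4πR², so the mean absorbed flux is (1−0.62)·8960/4 = 851.2 W m^-2.
Radiative balance εσT⁴ = 851.2 gives T = [851.2/(0.9·σ)]^(1/4) = 359.4 K.

359 K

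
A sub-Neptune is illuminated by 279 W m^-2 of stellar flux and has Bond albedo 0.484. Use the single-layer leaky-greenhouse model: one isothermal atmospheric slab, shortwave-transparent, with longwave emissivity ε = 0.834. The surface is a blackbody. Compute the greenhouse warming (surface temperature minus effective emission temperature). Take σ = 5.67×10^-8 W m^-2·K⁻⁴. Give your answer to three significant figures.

Effective emission temperature (TOA balance): σT_e⁴ = S(1−α)/4 = 35.99 W m^-2 → T_e = 158.7 K.
Surface balance with a leaky layer gives σT_s⁴ = σT_e⁴·2/(2−ε), so T_s = T_e·[2/(2−0.834)]^(1/4) = 181.7 K.
The atmosphere warms the surface by 22.92 K.

22.9 kelvin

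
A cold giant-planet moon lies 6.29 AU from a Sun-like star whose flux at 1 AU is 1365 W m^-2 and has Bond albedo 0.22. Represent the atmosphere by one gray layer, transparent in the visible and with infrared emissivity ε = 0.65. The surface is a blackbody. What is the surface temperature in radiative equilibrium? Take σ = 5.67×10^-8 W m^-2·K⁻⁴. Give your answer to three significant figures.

Irradiance scales as 1/d², so S = 1365 W m^-2 × (1/6.29)² = 34.50 W m^-2.
The planet radiates to space at T_e = [S(1−α)/(4σ)]^(1/4) = 104.4 K.
Surface balance with a leaky layer gives σT_s⁴ = σT_e⁴·2/(2−ε), so T_s = T_e·[2/(2−0.65)]^(1/4) = 115.1 K.

115 K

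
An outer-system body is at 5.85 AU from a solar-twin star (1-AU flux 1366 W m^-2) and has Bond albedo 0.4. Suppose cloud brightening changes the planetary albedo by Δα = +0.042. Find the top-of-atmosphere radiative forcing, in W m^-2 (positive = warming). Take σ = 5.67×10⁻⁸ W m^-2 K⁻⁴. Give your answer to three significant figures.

Irradiance scales as 1/d², so S = 1366 W m^-2 × (1/5.85)² = 39.92 W m^-2.
The change in absorbed flux is Δ[S(1−α)/4] = −SΔα/4 = -0.4191 W m^-2.

-0.419 W m^-2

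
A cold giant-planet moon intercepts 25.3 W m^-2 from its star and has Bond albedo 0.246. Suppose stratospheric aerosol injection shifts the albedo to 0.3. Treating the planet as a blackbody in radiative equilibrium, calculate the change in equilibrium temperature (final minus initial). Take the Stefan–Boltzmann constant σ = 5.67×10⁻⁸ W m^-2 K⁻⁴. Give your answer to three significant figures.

Before: T₁ = [25.30·0.754/(4σ)]^(1/4) = 95.77 K.
After:  T₂ = [25.30·0.7/(4σ)]^(1/4) = 94.00 K.
ΔT = T₂ − T₁ = -1.763 K.

-1.76 K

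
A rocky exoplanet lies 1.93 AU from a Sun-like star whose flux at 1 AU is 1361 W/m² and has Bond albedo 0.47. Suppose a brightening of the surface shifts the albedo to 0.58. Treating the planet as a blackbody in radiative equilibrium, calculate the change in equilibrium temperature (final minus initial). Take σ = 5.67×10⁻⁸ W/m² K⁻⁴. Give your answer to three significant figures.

By the inverse-square law, S = 1361/1.93² = 365.4 W/m².
With α = 0.47, T₁ = 170.9 K.
After:  T₂ = [365.4·0.42/(4σ)]^(1/4) = 161.3 K.
Change: 161.3 − 170.9 = -9.658 K.

-9.66 K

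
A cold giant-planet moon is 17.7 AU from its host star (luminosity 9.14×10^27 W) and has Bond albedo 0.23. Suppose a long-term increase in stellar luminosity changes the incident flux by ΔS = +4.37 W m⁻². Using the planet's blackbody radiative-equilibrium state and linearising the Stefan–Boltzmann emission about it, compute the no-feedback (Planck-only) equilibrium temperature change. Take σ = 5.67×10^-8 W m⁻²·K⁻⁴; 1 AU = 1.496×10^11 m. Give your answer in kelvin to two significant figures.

1.4 kelvin

d = 17.7 × 1.496×10^11 m = 2.648×10^12 m.
S = L/(4πd²) = 103.7 W m⁻².
Reference equilibrium: T_e = [S(1−α)/(4σ)]^(1/4) = 137.0 K.
Only a fraction (1−α) is absorbed and it's spread over 4πR², so ΔF = (1−α)ΔS/4 = 0.8412 W m⁻².
Planck response: λ_P = 4σT_e³ = 4·5.67×10⁻⁸·(137.0)³ = 0.5831 W m⁻²/K.
ΔT₀ = ΔF/λ_P = 0.8412/0.5831 = 1.44 K.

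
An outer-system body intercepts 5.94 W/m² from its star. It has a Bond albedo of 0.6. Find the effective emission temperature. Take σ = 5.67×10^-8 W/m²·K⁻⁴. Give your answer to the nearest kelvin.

Averaging over the sphere, the absorbed flux is S(1−α)/4 = 0.5940 W/m².
In equilibrium σT⁴ equals this, so T = 56.89 K.

57 kelvin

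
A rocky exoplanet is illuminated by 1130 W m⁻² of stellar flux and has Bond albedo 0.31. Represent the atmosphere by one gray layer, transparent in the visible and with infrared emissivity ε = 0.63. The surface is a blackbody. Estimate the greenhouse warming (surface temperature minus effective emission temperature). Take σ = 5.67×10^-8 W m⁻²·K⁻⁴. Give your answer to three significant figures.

24.0 K

The planet radiates to space at T_e = [S(1−α)/(4σ)]^(1/4) = 242.1 K.
Surface balance with a leaky layer gives σT_s⁴ = σT_e⁴·2/(2−ε), so T_s = T_e·[2/(2−0.63)]^(1/4) = 266.2 K.
The atmosphere warms the surface by 24.02 K.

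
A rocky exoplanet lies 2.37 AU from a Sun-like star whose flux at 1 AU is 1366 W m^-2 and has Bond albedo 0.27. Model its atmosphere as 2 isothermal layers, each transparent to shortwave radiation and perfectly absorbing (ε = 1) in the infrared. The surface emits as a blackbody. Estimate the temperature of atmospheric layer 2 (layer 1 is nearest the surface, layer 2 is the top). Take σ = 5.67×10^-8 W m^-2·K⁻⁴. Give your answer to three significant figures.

167 K

Irradiance scales as 1/d², so S = 1366 W m^-2 × (1/2.37)² = 243.2 W m^-2.
OLR = S(1−α)/4 = 44.38 W m^-2; the top layer radiates at T_e = 167.3 K.
In the N-layer model, layer k (counted from the surface) has T_k = (N+1−k)^(1/4)·T_e.
With k = 2: T_2 = (2+1−2)^¼·167.3 K = 167.3 K.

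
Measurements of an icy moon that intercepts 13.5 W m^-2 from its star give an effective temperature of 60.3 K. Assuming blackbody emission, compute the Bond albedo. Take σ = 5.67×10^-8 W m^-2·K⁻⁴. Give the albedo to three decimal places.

0.778

From σT⁴ = S(1−α)/4 we invert for α: 1−α = 4σT⁴/S.
4σT⁴ = 4·5.67×10⁻⁸·(60.3)⁴ = 2.999 W m^-2.
Hence α = 1 − 2.999/13.50 = 0.7779.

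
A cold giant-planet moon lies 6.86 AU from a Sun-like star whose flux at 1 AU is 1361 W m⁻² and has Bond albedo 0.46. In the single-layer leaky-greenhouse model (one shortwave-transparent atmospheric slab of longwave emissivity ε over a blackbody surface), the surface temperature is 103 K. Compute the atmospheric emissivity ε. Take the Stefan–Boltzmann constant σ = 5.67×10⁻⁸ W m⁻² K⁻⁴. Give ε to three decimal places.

0.776

Irradiance scales as 1/d², so S = 1361 W m⁻² × (1/6.86)² = 28.92 W m⁻².
Effective temperature: T_e = [S(1−α)/(4σ)]^(1/4) = 91.09 K.
Inverting T_s⁴ = 2T_e⁴/(2−ε): (T_e/T_s)⁴ = 0.6118, so ε = 2(1 − 0.6118) = 0.7764.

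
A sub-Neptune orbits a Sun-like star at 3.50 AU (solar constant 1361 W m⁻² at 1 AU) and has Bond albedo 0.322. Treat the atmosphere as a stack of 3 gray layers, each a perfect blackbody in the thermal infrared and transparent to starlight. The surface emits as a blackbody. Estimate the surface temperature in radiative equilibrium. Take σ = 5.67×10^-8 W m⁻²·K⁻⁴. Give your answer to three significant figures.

By the inverse-square law, S = 1361/3.50² = 111.1 W m⁻².
Top-of-atmosphere balance: σT_e⁴ = S(1−α)/4 = 18.83 W m⁻² → T_e = 135.0 K.
Layer-by-layer balance gives σT_s⁴ = (N+1)σT_e⁴, so T_s = 4^¼·135.0 = 190.9 K.

191 kelvin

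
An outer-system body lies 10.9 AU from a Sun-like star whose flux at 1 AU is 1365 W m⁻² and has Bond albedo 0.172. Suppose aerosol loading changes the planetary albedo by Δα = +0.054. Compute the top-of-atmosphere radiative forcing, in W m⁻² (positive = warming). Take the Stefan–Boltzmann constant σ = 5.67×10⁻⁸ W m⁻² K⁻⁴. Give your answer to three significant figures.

-0.155 W m⁻²

By the inverse-square law, S = 1365/10.9² = 11.49 W m⁻².
TOA radiative forcing: ΔF = −S·Δα/4 = −11.49·(+0.054)/4 = -0.1551 W m⁻².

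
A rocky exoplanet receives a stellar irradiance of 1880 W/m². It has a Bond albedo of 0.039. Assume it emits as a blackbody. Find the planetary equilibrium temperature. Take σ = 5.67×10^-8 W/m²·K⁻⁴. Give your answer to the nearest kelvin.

The planet absorbs (1−α)S over its disc πR² and re-emits over 4πR², so the mean absorbed flux is (1−0.039)·1880/4 = 451.7 W/m².
In equilibrium σT⁴ equals this, so T = 298.8 K.

299 kelvin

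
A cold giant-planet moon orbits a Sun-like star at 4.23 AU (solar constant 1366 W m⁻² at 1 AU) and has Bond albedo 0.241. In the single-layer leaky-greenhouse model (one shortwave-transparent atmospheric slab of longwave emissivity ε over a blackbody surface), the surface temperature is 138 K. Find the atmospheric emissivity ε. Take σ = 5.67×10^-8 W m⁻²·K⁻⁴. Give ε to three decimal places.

0.591

By the inverse-square law, S = 1366/4.23² = 76.34 W m⁻².
Effective temperature: T_e = [S(1−α)/(4σ)]^(1/4) = 126.4 K.
Since (2−ε)/2 = (T_e/T_s)⁴ = 0.7045, ε = 0.5911.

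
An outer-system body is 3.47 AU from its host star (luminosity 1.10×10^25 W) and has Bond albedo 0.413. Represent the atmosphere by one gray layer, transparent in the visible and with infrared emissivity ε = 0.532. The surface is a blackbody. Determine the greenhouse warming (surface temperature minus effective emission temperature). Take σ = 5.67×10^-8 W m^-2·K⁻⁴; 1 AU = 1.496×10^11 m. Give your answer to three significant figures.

Orbital distance: d = 3.47 AU = 5.191×10^11 m.
Spreading L over a sphere of radius d: S = 1.10×10^25/(4π·5.19×10^11²) = 3.248 W m^-2.
At the top of the atmosphere, σT_e⁴ = S(1−α)/4 = 0.4767 W m^-2, giving T_e = 53.85 K.
For a single slab of emissivity ε, T_s⁴ = 2T_e⁴/(2−ε); thus T_s = 53.85·(1.362)^(1/4) = 58.18 K.
T_s − T_e = 58.18 − 53.85 = 4.328 K.

4.33 K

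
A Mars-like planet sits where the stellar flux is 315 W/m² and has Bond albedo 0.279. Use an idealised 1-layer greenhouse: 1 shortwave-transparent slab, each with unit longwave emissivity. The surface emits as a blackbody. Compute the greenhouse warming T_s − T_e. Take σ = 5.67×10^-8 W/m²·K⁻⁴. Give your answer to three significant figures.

33.7 K

The effective emission temperature is T_e = [S(1−α)/(4σ)]^¼ = 177.9 K.
Surface: T_s = (2)^¼·T_e = 211.5 K.
So the greenhouse effect raises the surface by 211.5 − 177.9 = 33.66 K.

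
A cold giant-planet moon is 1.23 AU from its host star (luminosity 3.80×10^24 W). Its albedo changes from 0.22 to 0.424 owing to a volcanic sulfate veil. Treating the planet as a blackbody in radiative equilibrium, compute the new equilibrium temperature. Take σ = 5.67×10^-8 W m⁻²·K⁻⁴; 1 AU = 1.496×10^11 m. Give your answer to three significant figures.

Orbital distance: d = 1.23 AU = 1.840×10^11 m.
Spreading L over a sphere of radius d: S = 3.80×10^24/(4π·1.84×10^11²) = 8.931 W m⁻².
New equilibrium: T₂ = [(1−0.424)·8.931/(4σ)]^(1/4) = 69.01 K.

69.0 K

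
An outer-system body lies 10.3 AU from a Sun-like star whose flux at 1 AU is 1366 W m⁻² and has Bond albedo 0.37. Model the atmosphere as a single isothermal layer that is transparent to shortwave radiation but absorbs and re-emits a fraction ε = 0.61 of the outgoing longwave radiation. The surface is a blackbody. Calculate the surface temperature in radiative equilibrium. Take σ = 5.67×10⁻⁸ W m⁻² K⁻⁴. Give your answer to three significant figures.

Flux at the orbit: S = 1366/(10.3)² = 12.88 W m⁻².
The planet radiates to space at T_e = [S(1−α)/(4σ)]^(1/4) = 77.33 K.
The surface balance (absorbed SW + ε·downward IR = σT_s⁴) with T_a⁴ = T_s⁴/2 reduces to T_s = T_e·[2/(2−ε)]^¼ = 84.70 K.

84.7 K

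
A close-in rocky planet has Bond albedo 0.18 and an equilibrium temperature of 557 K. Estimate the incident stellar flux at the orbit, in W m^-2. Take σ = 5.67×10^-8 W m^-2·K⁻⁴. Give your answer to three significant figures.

Invert the energy balance for S: S = 4σT⁴/(1−α).
The emitted flux is σT⁴ = 5458 W m^-2.
S = 4·5458/0.82 = 26620 W m^-2.

26600 W m^-2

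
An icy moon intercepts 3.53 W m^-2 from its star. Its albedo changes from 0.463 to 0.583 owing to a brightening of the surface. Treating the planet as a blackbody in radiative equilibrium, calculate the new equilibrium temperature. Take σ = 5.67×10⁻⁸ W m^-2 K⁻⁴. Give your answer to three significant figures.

50.5 K

T₂ = [S(1−α₂)/(4σ)]^(1/4) = [3.530·0.417/(4σ)]^(1/4) = 50.47 K.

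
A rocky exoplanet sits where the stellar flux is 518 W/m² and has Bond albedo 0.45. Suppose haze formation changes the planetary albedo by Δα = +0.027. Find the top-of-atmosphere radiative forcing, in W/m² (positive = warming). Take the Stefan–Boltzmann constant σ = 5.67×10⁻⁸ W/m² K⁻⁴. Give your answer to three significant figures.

The change in absorbed flux is Δ[S(1−α)/4] = −SΔα/4 = -3.497 W/m².

-3.50 W/m²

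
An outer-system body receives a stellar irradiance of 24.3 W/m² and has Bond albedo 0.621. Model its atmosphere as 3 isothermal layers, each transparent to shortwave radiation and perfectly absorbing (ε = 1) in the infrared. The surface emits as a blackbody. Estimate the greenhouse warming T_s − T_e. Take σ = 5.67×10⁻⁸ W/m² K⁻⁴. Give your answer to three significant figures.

OLR = S(1−α)/4 = 2.302 W/m²; the top layer radiates at T_e = 79.83 K.
T_s = (N+1)^(1/4)·T_e = 112.9 K.
Warming: T_s − T_e = 33.07 K.

33.1 kelvin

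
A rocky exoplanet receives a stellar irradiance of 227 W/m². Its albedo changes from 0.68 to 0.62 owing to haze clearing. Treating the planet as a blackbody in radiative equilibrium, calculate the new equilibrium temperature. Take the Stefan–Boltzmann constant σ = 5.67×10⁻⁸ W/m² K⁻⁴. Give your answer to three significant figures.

T₂ = [S(1−α₂)/(4σ)]^(1/4) = [227.0·0.38/(4σ)]^(1/4) = 139.7 K.

140 kelvin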